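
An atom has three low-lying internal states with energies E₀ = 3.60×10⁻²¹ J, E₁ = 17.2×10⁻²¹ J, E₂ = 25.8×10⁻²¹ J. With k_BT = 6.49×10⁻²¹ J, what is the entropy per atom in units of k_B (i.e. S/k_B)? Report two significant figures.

Eᵢ/kT = 0.5547, 2.650, 3.975.
Z = Σ e^(−Eᵢ/kT) = e^(−0.5547) + e^(−2.650) + e^(−3.975) = 0.5742 + 0.07065 + 0.01878 = 0.6636.
⟨E⟩ = Σ EᵢPᵢ = 5.676 ×10⁻²¹ J.
S/k_B = ln Z + ⟨E⟩/kT = ln(0.6636) + 5.676/6.49 = -0.4101 + 0.8746 = 0.46.

0.46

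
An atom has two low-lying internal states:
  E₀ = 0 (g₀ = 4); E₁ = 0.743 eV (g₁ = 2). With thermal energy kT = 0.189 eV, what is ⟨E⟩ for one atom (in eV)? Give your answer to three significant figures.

0.00722 eV

Eᵢ/kT = 0, 3.9312.
Z = Σ gᵢe^(−Eᵢ/kT) = 4·e^(−0) + 2·e^(−3.9312) = 4.0000 + 0.039240 = 4.0392.
⟨E⟩ = Σ Eᵢ gᵢe^(−Eᵢ/kT) / Z = (0·4.0000 + 0.743·0.039240) / 4.0392 = 0.00722 eV.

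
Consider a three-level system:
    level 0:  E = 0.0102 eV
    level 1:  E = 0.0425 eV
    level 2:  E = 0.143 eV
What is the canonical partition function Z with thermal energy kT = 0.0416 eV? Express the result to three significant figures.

Eᵢ/kT = 0.24519, 1.0216, 3.4375.
Z = Σ e^(−Eᵢ/kT) = e^(−0.24519) + e^(−1.0216) + e^(−3.4375) = 0.78256 + 0.36002 + 0.032145 = 1.1747.

Z = 1.17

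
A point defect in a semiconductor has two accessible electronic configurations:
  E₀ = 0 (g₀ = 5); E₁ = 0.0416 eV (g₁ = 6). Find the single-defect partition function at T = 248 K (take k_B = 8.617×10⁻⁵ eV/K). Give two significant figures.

k_BT = 8.617×10⁻⁵ × 248 K = 0.02137 eV.
Eᵢ/kT = 0, 1.947.
Z = Σ gᵢe^(−Eᵢ/kT) = 5·e^(−0) + 6·e^(−1.947) = 5.000 + 0.8562 = 5.856.

Z = 5.9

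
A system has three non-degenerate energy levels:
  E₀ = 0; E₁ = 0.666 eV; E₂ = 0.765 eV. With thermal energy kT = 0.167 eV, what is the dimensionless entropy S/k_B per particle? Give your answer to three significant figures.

Eᵢ/kT = 0, 3.9880, 4.5808.
Z = Σ e^(−Eᵢ/kT) = e^(−0) + e^(−3.9880) + e^(−4.5808) = 1.0000 + 0.018537 + 0.010247 = 1.0288.
⟨E⟩ = Σ EᵢPᵢ = 0.019620 eV.
S/k_B = ln Z + ⟨E⟩/kT = ln(1.0288) + 0.019620/0.167 = 0.028393 + 0.11749 = 0.146.

0.146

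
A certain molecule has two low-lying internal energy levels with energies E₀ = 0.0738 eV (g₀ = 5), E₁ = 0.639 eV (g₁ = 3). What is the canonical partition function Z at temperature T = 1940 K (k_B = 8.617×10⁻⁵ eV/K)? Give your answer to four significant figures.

Z = 3.281

k_BT = 8.617×10⁻⁵ × 1940 K = 0.167170 eV.
Eᵢ/kT = 0.441467, 3.82246.
Z = Σ gᵢe^(−Eᵢ/kT) = 5·e^(−0.441467) + 3·e^(−3.82246) = 3.21546 + 0.0656218 = 3.28108.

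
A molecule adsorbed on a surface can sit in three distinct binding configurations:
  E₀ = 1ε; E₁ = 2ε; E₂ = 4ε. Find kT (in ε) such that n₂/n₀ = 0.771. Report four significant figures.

n₂/n₀ = exp[−(E₂−E₀)/kT] = 0.771.
⇒ (E₂−E₀)/kT = ln(1/0.771) = ln(1.29702) = 0.260069.
kT = 3ε / 0.260069 = 11.54 ε.

11.54 ε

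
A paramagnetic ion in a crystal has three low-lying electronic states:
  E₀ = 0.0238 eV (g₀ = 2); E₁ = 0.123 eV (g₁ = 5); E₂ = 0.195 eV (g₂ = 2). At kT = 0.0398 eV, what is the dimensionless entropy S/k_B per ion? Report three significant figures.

Eᵢ/kT = 0.59799, 3.0905, 4.8995.
Z = Σ gᵢe^(−Eᵢ/kT) = 2·e^(−0.59799) + 5·e^(−3.0905) + 2·e^(−4.8995) = 1.0998 + 0.22740 + 0.014901 = 1.3421.
⟨E⟩ = Σ EᵢPᵢ = 0.042509 eV.
S/k_B = ln Z + ⟨E⟩/kT = ln(1.3421) + 0.042509/0.0398 = 0.29424 + 1.0681 = 1.36.

1.36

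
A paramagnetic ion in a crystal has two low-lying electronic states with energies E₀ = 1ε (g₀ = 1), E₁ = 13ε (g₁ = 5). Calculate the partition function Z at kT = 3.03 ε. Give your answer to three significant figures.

Z = 0.787

Eᵢ/kT = 0.33003, 4.2904.
Z = Σ gᵢe^(−Eᵢ/kT) = 1·e^(−0.33003) + 5·e^(−4.2904) = 0.71890 + 0.068497 = 0.78740.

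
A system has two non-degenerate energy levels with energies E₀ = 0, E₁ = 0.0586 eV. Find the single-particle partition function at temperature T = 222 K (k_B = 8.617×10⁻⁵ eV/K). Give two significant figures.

k_BT = 8.617×10⁻⁵ × 222 K = 0.01913 eV.
Eᵢ/kT = 0, 3.063.
Z = Σ e^(−Eᵢ/kT) = e^(−0) + e^(−3.063) = 1.000 + 0.04675 = 1.047.

Z = 1.0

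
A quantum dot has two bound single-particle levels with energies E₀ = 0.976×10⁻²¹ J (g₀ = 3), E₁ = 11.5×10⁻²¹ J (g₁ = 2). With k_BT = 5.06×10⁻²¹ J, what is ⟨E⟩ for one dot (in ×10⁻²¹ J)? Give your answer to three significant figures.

1.79 ×10⁻²¹ J

Eᵢ/kT = 0.19289, 2.2727.
Z = Σ gᵢe^(−Eᵢ/kT) = 3·e^(−0.19289) + 2·e^(−2.2727) = 2.4737 + 0.20607 = 2.6798.
⟨E⟩ = Σ Eᵢ gᵢe^(−Eᵢ/kT) / Z = (0.976·2.4737 + 11.5·0.20607) / 2.6798 = 1.79 ×10⁻²¹ J.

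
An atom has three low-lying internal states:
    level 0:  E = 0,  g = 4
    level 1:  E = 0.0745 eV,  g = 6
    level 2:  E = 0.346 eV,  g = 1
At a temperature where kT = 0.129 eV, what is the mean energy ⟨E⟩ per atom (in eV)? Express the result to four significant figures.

Eᵢ/kT = 0, 0.577519, 2.68217.
Z = Σ gᵢe^(−Eᵢ/kT) = 4·e^(−0) + 6·e^(−0.577519) + 1·e^(−2.68217) = 4.00000 + 3.36774 + 0.0684145 = 7.43615.
⟨E⟩ = Σ Eᵢ gᵢe^(−Eᵢ/kT) / Z = (0·4.00000 + 0.0745·3.36774 + 0.346·0.0684145) / 7.43615 = 0.03692 eV.

0.03692 eV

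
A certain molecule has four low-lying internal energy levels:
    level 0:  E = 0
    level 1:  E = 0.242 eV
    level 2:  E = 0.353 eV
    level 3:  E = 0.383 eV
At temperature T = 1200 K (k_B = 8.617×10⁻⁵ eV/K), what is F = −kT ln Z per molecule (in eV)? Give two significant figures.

k_BT = 8.617×10⁻⁵ × 1200 K = 0.1034 eV.
Eᵢ/kT = 0, 2.340, 3.414, 3.704.
Z = Σ e^(−Eᵢ/kT) = e^(−0) + e^(−2.340) + e^(−3.414) + e^(−3.704) = 1.000 + 0.09633 + 0.03291 + 0.02462 = 1.154.
F = −kT ln Z = −0.1034 × ln(1.154) = −0.1034 × 0.1432 = -0.015 eV.

-0.015 eV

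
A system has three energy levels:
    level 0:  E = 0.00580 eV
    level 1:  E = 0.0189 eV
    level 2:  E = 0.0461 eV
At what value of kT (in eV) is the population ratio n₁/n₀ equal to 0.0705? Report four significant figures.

n₁/n₀ = exp[−(E₁−E₀)/kT] = 0.0705.
⇒ (E₁−E₀)/kT = ln(1/0.0705) = ln(14.1844) = 2.65214.
kT = 0.01310 eV / 2.65214 = 0.004939 eV.

0.004939 eV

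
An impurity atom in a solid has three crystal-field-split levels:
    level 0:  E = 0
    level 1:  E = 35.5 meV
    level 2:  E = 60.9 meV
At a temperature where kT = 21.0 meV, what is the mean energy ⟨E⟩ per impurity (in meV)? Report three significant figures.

7.99 meV

Eᵢ/kT = 0, 1.6905, 2.9000.
Z = Σ e^(−Eᵢ/kT) = e^(−0) + e^(−1.6905) + e^(−2.9000) = 1.0000 + 0.18443 + 0.055023 = 1.2395.
⟨E⟩ = Σ Eᵢ e^(−Eᵢ/kT) / Z = (0·1.0000 + 35.5·0.18443 + 60.9·0.055023) / 1.2395 = 7.99 meV.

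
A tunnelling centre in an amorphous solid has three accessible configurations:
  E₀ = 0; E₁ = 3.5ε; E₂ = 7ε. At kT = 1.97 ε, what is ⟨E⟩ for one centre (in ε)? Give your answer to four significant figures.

Eᵢ/kT = 0, 1.77665, 3.55330.
Z = Σ e^(−Eᵢ/kT) = e^(−0) + e^(−1.77665) + e^(−3.55330) = 1.00000 + 0.169204 + 0.0286300 = 1.19783.
⟨E⟩ = Σ Eᵢ e^(−Eᵢ/kT) / Z = (0·1.00000 + 3.5·0.169204 + 7·0.0286300) / 1.19783 = 0.6617 ε.

0.6617 ε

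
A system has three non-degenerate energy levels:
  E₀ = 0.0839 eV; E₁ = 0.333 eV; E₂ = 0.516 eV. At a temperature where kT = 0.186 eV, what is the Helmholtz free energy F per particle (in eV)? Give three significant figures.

0.0267 eV

Eᵢ/kT = 0.45108, 1.7903, 2.7742.
Z = Σ e^(−Eᵢ/kT) = e^(−0.45108) + e^(−1.7903) + e^(−2.7742) = 0.63694 + 0.16691 + 0.062399 = 0.86625.
F = −kT ln Z = −0.186 × ln(0.86625) = −0.186 × -0.14358 = 0.0267 eV.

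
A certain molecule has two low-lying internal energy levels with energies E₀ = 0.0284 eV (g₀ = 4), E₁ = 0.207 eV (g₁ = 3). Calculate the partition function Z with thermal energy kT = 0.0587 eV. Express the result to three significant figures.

Eᵢ/kT = 0.48382, 3.5264.
Z = Σ gᵢe^(−Eᵢ/kT) = 4·e^(−0.48382) + 3·e^(−3.5264) = 2.4657 + 0.088232 = 2.5539.

Z = 2.55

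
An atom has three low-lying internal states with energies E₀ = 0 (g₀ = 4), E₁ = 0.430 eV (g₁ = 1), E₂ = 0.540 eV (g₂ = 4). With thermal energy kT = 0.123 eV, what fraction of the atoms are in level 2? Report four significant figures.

Eᵢ/kT = 0, 3.49593, 4.39024.
Z = Σ gᵢe^(−Eᵢ/kT) = 4·e^(−0) + 1·e^(−3.49593) + 4·e^(−4.39024) = 4.00000 + 0.0303205 + 0.0495910 = 4.07991.
P₂ = g₂ e^(−E₂/kT) / Z = 0.0495910/4.07991 = 0.01215.

0.01215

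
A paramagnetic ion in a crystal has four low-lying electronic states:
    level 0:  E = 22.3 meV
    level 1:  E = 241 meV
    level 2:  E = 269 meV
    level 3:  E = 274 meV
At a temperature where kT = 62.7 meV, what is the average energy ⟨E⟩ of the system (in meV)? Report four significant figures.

Eᵢ/kT = 0.355662, 3.84370, 4.29027, 4.37002.
Z = Σ e^(−Eᵢ/kT) = e^(−0.355662) + e^(−3.84370) + e^(−4.29027) + e^(−4.37002) = 0.700709 + 0.0214142 + 0.0137012 + 0.0126510 = 0.748475.
⟨E⟩ = Σ Eᵢ e^(−Eᵢ/kT) / Z = (22.3·0.700709 + 241·0.0214142 + 269·0.0137012 + 274·0.0126510) / 0.748475 = 37.33 meV.

37.33 meV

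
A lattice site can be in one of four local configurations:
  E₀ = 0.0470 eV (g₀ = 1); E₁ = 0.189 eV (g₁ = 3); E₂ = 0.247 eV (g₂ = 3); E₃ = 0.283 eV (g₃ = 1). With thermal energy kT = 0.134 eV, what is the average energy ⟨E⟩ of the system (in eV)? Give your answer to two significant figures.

Eᵢ/kT = 0.3507, 1.410, 1.843, 2.112.
Z = Σ gᵢe^(−Eᵢ/kT) = 1·e^(−0.3507) + 3·e^(−1.410) + 3·e^(−1.843) + 1·e^(−2.112) = 0.7042 + 0.7324 + 0.4750 + 0.1210 = 2.033.
⟨E⟩ = Σ Eᵢ gᵢe^(−Eᵢ/kT) / Z = (0.0470·0.7042 + 0.189·0.7324 + 0.247·0.4750 + 0.283·0.1210) / 2.033 = 0.16 eV.

0.16 eV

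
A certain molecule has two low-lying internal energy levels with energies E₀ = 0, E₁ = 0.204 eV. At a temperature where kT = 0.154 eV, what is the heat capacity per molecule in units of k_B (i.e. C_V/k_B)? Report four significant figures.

Eᵢ/kT = 0, 1.32468.
Z = Σ e^(−Eᵢ/kT) = e^(−0) + e^(−1.32468) = 1.00000 + 0.265888 = 1.26589.
⟨E⟩ = 0.0428482 eV, ⟨E²⟩ = 0.00874104 eV².
C_V/k_B = (⟨E²⟩ − ⟨E⟩²)/(kT)² = (0.00874104 − 0.00183597)/0.0237160 = 0.2912.

0.2912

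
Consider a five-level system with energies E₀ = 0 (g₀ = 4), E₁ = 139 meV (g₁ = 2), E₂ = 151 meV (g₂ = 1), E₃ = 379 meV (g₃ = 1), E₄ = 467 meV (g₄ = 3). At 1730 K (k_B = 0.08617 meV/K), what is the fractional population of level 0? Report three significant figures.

k_BT = 0.08617 × 1730 K = 149.07 meV.
Eᵢ/kT = 0, 0.93245, 1.0129, 2.5424, 3.1328.
Z = Σ gᵢe^(−Eᵢ/kT) = 4·e^(−0) + 2·e^(−0.93245) + 1·e^(−1.0129) + 1·e^(−2.5424) + 3·e^(−3.1328) = 4.0000 + 0.78718 + 0.36316 + 0.078677 + 0.13079 = 5.3598.
P₀ = g₀ e^(−E₀/kT) / Z = 4.0000/5.3598 = 0.746.

0.746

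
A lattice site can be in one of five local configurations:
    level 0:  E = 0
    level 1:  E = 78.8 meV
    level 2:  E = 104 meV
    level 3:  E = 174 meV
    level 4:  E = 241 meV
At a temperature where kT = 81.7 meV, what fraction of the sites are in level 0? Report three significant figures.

Eᵢ/kT = 0, 0.96450, 1.2729, 2.1297, 2.9498.
Z = Σ e^(−Eᵢ/kT) = e^(−0) + e^(−0.96450) + e^(−1.2729) + e^(−2.1297) + e^(−2.9498) = 1.0000 + 0.38117 + 0.28002 + 0.11887 + 0.052350 = 1.8324.
P₀ = e^(−E₀/kT) / Z = 1.0000/1.8324 = 0.546.

0.546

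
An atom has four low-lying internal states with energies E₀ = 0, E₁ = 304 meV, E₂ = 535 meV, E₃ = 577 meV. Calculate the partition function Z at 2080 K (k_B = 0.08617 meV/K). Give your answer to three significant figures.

Z = 1.27

k_BT = 0.08617 × 2080 K = 179.23 meV.
Eᵢ/kT = 0, 1.6961, 2.9850, 3.2193.
Z = Σ e^(−Eᵢ/kT) = e^(−0) + e^(−1.6961) + e^(−2.9850) + e^(−3.2193) = 1.0000 + 0.18340 + 0.050540 + 0.039983 = 1.2739.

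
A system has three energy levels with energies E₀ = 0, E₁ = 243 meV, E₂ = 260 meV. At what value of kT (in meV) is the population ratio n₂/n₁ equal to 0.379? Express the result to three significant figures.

n₂/n₁ = exp[−(E₂−E₁)/kT] = 0.379.
⇒ (E₂−E₁)/kT = ln(1/0.379) = ln(2.6385) = 0.97021.
kT = 17 meV / 0.97021 = 17.5 meV.

17.5 meV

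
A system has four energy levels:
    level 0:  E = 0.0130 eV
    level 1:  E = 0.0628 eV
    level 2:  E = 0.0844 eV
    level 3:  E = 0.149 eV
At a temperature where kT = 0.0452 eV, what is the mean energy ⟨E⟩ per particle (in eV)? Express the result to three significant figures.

Eᵢ/kT = 0.28761, 1.3894, 1.8673, 3.2965.
Z = Σ e^(−Eᵢ/kT) = e^(−0.28761) + e^(−1.3894) + e^(−1.8673) + e^(−3.2965) = 0.75005 + 0.24922 + 0.15454 + 0.037012 = 1.1908.
⟨E⟩ = Σ Eᵢ e^(−Eᵢ/kT) / Z = (0.0130·0.75005 + 0.0628·0.24922 + 0.0844·0.15454 + 0.149·0.037012) / 1.1908 = 0.0369 eV.

0.0369 eV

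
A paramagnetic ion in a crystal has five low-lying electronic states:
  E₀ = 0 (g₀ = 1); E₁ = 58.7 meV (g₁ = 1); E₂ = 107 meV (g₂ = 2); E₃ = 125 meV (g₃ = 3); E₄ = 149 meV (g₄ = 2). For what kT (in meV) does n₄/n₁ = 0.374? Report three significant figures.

n₄/n₁ = (g₄/g₁) exp[−(E₄−E₁)/kT] = 0.374.
⇒ (E₄−E₁)/kT = ln((2/1)/0.374) = ln(5.3476) = 1.6766.
kT = 90.3 meV / 1.6766 = 53.9 meV.

53.9 meV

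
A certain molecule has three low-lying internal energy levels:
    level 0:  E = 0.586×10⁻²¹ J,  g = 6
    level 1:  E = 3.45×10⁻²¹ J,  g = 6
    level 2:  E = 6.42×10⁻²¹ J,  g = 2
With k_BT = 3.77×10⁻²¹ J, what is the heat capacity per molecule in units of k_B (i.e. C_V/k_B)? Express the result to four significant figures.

0.1945

Eᵢ/kT = 0.155438, 0.915119, 1.70292.
Z = Σ gᵢe^(−Eᵢ/kT) = 6·e^(−0.155438) + 6·e^(−0.915119) + 2·e^(−1.70292) = 5.13624 + 2.40281 + 0.364302 = 7.90335.
⟨E⟩ = 1.72564, ⟨E²⟩ = 5.74167.
C_V/k_B = (⟨E²⟩ − ⟨E⟩²)/(kT)² = (5.74167 − 2.97783)/14.2129 = 0.1945.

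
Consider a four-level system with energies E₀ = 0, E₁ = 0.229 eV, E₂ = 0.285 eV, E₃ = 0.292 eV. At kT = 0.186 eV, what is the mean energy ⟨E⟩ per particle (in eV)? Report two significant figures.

0.11 eV

Eᵢ/kT = 0, 1.231, 1.532, 1.570.
Z = Σ e^(−Eᵢ/kT) = e^(−0) + e^(−1.231) + e^(−1.532) + e^(−1.570) = 1.000 + 0.2920 + 0.2161 + 0.2080 = 1.716.
⟨E⟩ = Σ Eᵢ e^(−Eᵢ/kT) / Z = (0·1.000 + 0.229·0.2920 + 0.285·0.2161 + 0.292·0.2080) / 1.716 = 0.11 eV.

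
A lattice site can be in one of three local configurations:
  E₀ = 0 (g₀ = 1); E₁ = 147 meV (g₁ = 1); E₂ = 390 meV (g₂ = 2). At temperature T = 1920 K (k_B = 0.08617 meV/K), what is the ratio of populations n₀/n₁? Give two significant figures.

2.4

k_BT = 0.08617 × 1920 K = 165.4 meV.
n₀/n₁ = (g₀/g₁) exp[−(E₀−E₁)/kT] = (1/1) × exp(−(-147 meV)/(165.4 meV)) = (1/1) × exp(0.8888) = 2.4.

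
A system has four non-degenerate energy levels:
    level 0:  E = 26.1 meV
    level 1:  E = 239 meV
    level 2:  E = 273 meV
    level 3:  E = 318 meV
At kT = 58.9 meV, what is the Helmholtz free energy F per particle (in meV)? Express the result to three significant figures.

Eᵢ/kT = 0.44312, 4.0577, 4.6350, 5.3990.
Z = Σ e^(−Eᵢ/kT) = e^(−0.44312) + e^(−4.0577) + e^(−4.6350) + e^(−5.3990) = 0.64203 + 0.017289 + 0.0097061 + 0.0045211 = 0.67355.
F = −kT ln Z = −58.9 × ln(0.67355) = −58.9 × -0.39519 = 23.3 meV.

23.3 meV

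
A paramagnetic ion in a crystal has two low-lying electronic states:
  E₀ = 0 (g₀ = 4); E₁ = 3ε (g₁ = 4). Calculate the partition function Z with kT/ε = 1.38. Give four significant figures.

Z = 4.455

Eᵢ/kT = 0, 2.17391.
Z = Σ gᵢe^(−Eᵢ/kT) = 4·e^(−0) + 4·e^(−2.17391) = 4.00000 + 0.454928 = 4.45493.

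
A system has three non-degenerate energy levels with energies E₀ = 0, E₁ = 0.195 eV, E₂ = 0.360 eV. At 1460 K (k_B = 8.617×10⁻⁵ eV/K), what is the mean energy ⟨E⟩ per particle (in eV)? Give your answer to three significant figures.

k_BT = 8.617×10⁻⁵ × 1460 K = 0.12581 eV.
Eᵢ/kT = 0, 1.5500, 2.8615.
Z = Σ e^(−Eᵢ/kT) = e^(−0) + e^(−1.5500) + e^(−2.8615) = 1.0000 + 0.21225 + 0.057183 = 1.2694.
⟨E⟩ = Σ Eᵢ e^(−Eᵢ/kT) / Z = (0·1.0000 + 0.195·0.21225 + 0.360·0.057183) / 1.2694 = 0.0488 eV.

0.0488 eV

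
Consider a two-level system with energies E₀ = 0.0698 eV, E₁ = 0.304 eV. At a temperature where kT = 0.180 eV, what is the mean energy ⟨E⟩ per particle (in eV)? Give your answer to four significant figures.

Eᵢ/kT = 0.387778, 1.68889.
Z = Σ e^(−Eᵢ/kT) = e^(−0.387778) + e^(−1.68889) = 0.678563 + 0.184724 = 0.863287.
⟨E⟩ = Σ Eᵢ e^(−Eᵢ/kT) / Z = (0.0698·0.678563 + 0.304·0.184724) / 0.863287 = 0.1199 eV.

0.1199 eV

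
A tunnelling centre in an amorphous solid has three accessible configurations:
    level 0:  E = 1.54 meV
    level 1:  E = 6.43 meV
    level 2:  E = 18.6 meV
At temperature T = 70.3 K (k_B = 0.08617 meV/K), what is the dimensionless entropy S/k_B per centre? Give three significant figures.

0.760

k_BT = 0.08617 × 70.3 K = 6.0578 meV.
Eᵢ/kT = 0.25422, 1.0614, 3.0704.
Z = Σ e^(−Eᵢ/kT) = e^(−0.25422) + e^(−1.0614) + e^(−3.0704) = 0.77552 + 0.34597 + 0.046403 = 1.1679.
⟨E⟩ = Σ EᵢPᵢ = 3.6664 meV.
S/k_B = ln Z + ⟨E⟩/kT = ln(1.1679) + 3.6664/6.0578 = 0.15521 + 0.60524 = 0.760.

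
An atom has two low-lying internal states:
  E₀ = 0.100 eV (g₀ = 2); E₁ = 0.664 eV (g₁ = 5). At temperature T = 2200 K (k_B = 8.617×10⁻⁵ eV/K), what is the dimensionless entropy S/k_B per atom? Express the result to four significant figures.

k_BT = 8.617×10⁻⁵ × 2200 K = 0.189574 eV.
Eᵢ/kT = 0.527498, 3.50259.
Z = Σ gᵢe^(−Eᵢ/kT) = 2·e^(−0.527498) + 5·e^(−3.50259) = 1.18016 + 0.150596 = 1.33076.
⟨E⟩ = Σ EᵢPᵢ = 0.163825 eV.
S/k_B = ln Z + ⟨E⟩/kT = ln(1.33076) + 0.163825/0.189574 = 0.285750 + 0.864174 = 1.150.

1.150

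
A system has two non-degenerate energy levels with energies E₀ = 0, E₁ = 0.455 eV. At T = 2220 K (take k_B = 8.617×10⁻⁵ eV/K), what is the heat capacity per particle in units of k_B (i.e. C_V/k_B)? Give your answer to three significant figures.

k_BT = 8.617×10⁻⁵ × 2220 K = 0.19130 eV.
Eᵢ/kT = 0, 2.3785.
Z = Σ e^(−Eᵢ/kT) = e^(−0) + e^(−2.3785) = 1.0000 + 0.092690 = 1.0927.
⟨E⟩ = 0.038596 eV, ⟨E²⟩ = 0.017561 eV².
C_V/k_B = (⟨E²⟩ − ⟨E⟩²)/(kT)² = (0.017561 − 0.0014897)/0.036596 = 0.439.

0.439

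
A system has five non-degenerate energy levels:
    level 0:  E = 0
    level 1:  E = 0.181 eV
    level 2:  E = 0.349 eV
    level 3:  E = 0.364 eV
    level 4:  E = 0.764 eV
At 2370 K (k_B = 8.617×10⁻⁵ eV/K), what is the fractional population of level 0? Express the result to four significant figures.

k_BT = 8.617×10⁻⁵ × 2370 K = 0.204223 eV.
Eᵢ/kT = 0, 0.886286, 1.70892, 1.78237, 3.74101.
Z = Σ e^(−Eᵢ/kT) = e^(−0) + e^(−0.886286) + e^(−1.70892) + e^(−1.78237) + e^(−3.74101) = 1.00000 + 0.412184 + 0.181061 + 0.168239 + 0.0237301 = 1.78521.
P₀ = e^(−E₀/kT) / Z = 1.00000/1.78521 = 0.5602.

0.5602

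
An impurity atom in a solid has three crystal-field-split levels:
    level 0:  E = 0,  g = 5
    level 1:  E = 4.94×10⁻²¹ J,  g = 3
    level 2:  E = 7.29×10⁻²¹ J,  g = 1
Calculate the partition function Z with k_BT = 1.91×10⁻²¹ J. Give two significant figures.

Eᵢ/kT = 0, 2.586, 3.817.
Z = Σ gᵢe^(−Eᵢ/kT) = 5·e^(−0) + 3·e^(−2.586) + 1·e^(−3.817) = 5.000 + 0.2260 + 0.02199 = 5.248.

Z = 5.2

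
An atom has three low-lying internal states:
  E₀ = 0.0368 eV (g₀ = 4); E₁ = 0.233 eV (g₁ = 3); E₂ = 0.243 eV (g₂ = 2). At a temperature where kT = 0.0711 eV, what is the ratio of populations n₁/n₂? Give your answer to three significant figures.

1.73

n₁/n₂ = (g₁/g₂) exp[−(E₁−E₂)/kT] = (3/2) × exp(−(-0.010 eV)/(0.0711 eV)) = (3/2) × exp(0.14065) = 1.73.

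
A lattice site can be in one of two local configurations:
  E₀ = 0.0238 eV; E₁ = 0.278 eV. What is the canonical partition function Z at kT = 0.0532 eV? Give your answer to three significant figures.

Eᵢ/kT = 0.44737, 5.2256.
Z = Σ e^(−Eᵢ/kT) = e^(−0.44737) + e^(−5.2256) = 0.63931 + 0.0053771 = 0.64469.

Z = 0.645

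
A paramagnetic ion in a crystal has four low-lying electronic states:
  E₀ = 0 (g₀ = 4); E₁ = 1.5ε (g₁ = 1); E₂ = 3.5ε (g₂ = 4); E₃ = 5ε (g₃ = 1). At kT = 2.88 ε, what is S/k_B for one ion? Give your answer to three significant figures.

2.13

Eᵢ/kT = 0, 0.52083, 1.2153, 1.7361.
Z = Σ gᵢe^(−Eᵢ/kT) = 4·e^(−0) + 1·e^(−0.52083) + 4·e^(−1.2153) + 1·e^(−1.7361) = 4.0000 + 0.59403 + 1.1865 + 0.17621 = 5.9567.
⟨E⟩ = Σ EᵢPᵢ = 0.99465 ε.
S/k_B = ln Z + ⟨E⟩/kT = ln(5.9567) + 0.99465/2.88 = 1.7845 + 0.34536 = 2.13.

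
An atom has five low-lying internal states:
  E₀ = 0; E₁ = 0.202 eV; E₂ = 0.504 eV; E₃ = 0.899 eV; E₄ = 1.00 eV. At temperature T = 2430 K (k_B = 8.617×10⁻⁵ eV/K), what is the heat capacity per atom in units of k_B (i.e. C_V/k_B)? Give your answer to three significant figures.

0.675

k_BT = 8.617×10⁻⁵ × 2430 K = 0.20939 eV.
Eᵢ/kT = 0, 0.96471, 2.4070, 4.2934, 4.7758.
Z = Σ e^(−Eᵢ/kT) = e^(−0) + e^(−0.96471) + e^(−2.4070) + e^(−4.2934) + e^(−4.7758) = 1.0000 + 0.38109 + 0.090085 + 0.013658 + 0.0084313 = 1.4933.
⟨E⟩ = 0.095823 eV, ⟨E²⟩ = 0.038775 eV².
C_V/k_B = (⟨E²⟩ − ⟨E⟩²)/(kT)² = (0.038775 − 0.0091820)/0.043844 = 0.675.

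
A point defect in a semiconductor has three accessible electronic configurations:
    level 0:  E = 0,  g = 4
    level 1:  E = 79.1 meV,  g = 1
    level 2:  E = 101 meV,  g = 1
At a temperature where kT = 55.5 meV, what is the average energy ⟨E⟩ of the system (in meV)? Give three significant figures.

8.04 meV

Eᵢ/kT = 0, 1.4252, 1.8198.
Z = Σ gᵢe^(−Eᵢ/kT) = 4·e^(−0) + 1·e^(−1.4252) + 1·e^(−1.8198) = 4.0000 + 0.24046 + 0.16206 = 4.4025.
⟨E⟩ = Σ Eᵢ gᵢe^(−Eᵢ/kT) / Z = (0·4.0000 + 79.1·0.24046 + 101·0.16206) / 4.4025 = 8.04 meV.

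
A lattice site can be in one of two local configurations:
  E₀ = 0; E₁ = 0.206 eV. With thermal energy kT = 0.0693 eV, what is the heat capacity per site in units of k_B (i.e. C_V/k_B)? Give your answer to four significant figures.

Eᵢ/kT = 0, 2.97258.
Z = Σ e^(−Eᵢ/kT) = e^(−0) + e^(−2.97258) = 1.00000 + 0.0511711 = 1.05117.
⟨E⟩ = 0.0100281 eV, ⟨E²⟩ = 0.00206579 eV².
C_V/k_B = (⟨E²⟩ − ⟨E⟩²)/(kT)² = (0.00206579 − 0.000100563)/0.00480249 = 0.4092.

0.4092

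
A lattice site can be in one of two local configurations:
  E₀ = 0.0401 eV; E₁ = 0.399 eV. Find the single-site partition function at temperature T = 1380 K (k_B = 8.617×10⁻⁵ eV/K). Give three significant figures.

k_BT = 8.617×10⁻⁵ × 1380 K = 0.11891 eV.
Eᵢ/kT = 0.33723, 3.3555.
Z = Σ e^(−Eᵢ/kT) = e^(−0.33723) + e^(−3.3555) = 0.71374 + 0.034892 = 0.74863.

Z = 0.749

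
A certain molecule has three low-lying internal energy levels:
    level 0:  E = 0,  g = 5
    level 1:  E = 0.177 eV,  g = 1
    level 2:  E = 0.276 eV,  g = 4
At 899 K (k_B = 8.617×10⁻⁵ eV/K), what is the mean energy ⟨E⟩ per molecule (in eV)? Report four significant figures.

k_BT = 8.617×10⁻⁵ × 899 K = 0.0774668 eV.
Eᵢ/kT = 0, 2.28485, 3.56282.
Z = Σ gᵢe^(−Eᵢ/kT) = 5·e^(−0) + 1·e^(−2.28485) + 4·e^(−3.56282) = 5.00000 + 0.101789 + 0.113435 = 5.21522.
⟨E⟩ = Σ Eᵢ gᵢe^(−Eᵢ/kT) / Z = (0·5.00000 + 0.177·0.101789 + 0.276·0.113435) / 5.21522 = 0.009458 eV.

0.009458 eV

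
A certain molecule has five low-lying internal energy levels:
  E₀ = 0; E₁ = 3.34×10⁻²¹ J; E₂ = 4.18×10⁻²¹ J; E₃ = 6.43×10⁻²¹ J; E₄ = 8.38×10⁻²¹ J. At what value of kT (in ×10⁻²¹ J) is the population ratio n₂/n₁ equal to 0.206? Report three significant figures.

n₂/n₁ = exp[−(E₂−E₁)/kT] = 0.206.
⇒ (E₂−E₁)/kT = ln(1/0.206) = ln(4.8544) = 1.5799.
kT = 0.84 ×10⁻²¹ J / 1.5799 = 0.532 ×10⁻²¹ J.

0.532 ×10⁻²¹ J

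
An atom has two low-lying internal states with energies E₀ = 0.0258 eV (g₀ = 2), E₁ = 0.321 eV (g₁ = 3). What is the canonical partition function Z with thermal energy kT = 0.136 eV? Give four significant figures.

Eᵢ/kT = 0.189706, 2.36029.
Z = Σ gᵢe^(−Eᵢ/kT) = 2·e^(−0.189706) + 3·e^(−2.36029) = 1.65440 + 0.283179 = 1.93758.

Z = 1.938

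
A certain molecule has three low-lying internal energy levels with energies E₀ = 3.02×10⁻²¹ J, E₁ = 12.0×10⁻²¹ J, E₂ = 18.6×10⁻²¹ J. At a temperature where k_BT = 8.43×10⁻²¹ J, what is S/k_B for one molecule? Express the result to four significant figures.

0.8451

Eᵢ/kT = 0.358244, 1.42349, 2.20641.
Z = Σ e^(−Eᵢ/kT) = e^(−0.358244) + e^(−1.42349) + e^(−2.20641) = 0.698903 + 0.240872 + 0.110095 = 1.04987.
⟨E⟩ = Σ EᵢPᵢ = 6.71409 ×10⁻²¹ J.
S/k_B = ln Z + ⟨E⟩/kT = ln(1.04987) + 6.71409/8.43 = 0.0486663 + 0.796452 = 0.8451.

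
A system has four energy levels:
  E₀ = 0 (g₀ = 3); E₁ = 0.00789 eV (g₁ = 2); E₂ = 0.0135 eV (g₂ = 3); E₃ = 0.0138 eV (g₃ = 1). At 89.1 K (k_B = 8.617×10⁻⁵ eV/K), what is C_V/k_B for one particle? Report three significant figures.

k_BT = 8.617×10⁻⁵ × 89.1 K = 0.0076777 eV.
Eᵢ/kT = 0, 1.0277, 1.7583, 1.7974.
Z = Σ gᵢe^(−Eᵢ/kT) = 3·e^(−0) + 2·e^(−1.0277) + 3·e^(−1.7583) + 1·e^(−1.7974) = 3.0000 + 0.71566 + 0.51701 + 0.16573 = 4.3984.
⟨E⟩ = 0.0033906 eV, ⟨E²⟩ = 0.000038727 eV².
C_V/k_B = (⟨E²⟩ − ⟨E⟩²)/(kT)² = (0.000038727 − 0.000011496)/0.000058947 = 0.462.

0.462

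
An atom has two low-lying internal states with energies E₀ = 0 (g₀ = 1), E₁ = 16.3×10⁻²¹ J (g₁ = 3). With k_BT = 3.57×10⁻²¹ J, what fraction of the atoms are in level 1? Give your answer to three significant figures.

0.0303

Eᵢ/kT = 0, 4.5658.
Z = Σ gᵢe^(−Eᵢ/kT) = 1·e^(−0) + 3·e^(−4.5658) = 1.0000 + 0.031205 = 1.0312.
P₁ = g₁ e^(−E₁/kT) / Z = 0.031205/1.0312 = 0.0303.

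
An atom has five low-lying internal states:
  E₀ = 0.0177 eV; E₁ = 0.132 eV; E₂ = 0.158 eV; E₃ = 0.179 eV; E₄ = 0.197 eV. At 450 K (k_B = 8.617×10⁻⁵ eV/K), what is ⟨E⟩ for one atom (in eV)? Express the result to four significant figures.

k_BT = 8.617×10⁻⁵ × 450 K = 0.0387765 eV.
Eᵢ/kT = 0.456462, 3.40412, 4.07463, 4.61620, 5.08040.
Z = Σ e^(−Eᵢ/kT) = e^(−0.456462) + e^(−3.40412) + e^(−4.07463) + e^(−4.61620) + e^(−5.08040) = 0.633521 + 0.0332361 + 0.0169985 + 0.00989031 + 0.00621742 = 0.699863.
⟨E⟩ = Σ Eᵢ e^(−Eᵢ/kT) / Z = (0.0177·0.633521 + 0.132·0.0332361 + 0.158·0.0169985 + 0.179·0.00989031 + 0.197·0.00621742) / 0.699863 = 0.03041 eV.

0.03041 eV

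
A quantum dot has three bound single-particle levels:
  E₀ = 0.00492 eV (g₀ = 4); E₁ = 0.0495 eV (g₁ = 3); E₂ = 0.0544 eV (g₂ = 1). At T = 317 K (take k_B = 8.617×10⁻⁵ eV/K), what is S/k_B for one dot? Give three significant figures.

k_BT = 8.617×10⁻⁵ × 317 K = 0.027316 eV.
Eᵢ/kT = 0.18011, 1.8121, 1.9915.
Z = Σ gᵢe^(−Eᵢ/kT) = 4·e^(−0.18011) + 3·e^(−1.8121) + 1·e^(−1.9915) = 3.3407 + 0.48993 + 0.13649 = 3.9671.
⟨E⟩ = Σ EᵢPᵢ = 0.012128 eV.
S/k_B = ln Z + ⟨E⟩/kT = ln(3.9671) + 0.012128/0.027316 = 1.3780 + 0.44399 = 1.82.

1.82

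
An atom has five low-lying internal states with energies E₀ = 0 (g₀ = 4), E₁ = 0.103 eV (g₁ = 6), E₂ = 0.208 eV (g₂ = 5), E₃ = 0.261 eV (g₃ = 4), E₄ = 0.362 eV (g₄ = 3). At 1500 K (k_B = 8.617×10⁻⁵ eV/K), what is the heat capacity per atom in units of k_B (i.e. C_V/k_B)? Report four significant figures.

0.5352

k_BT = 8.617×10⁻⁵ × 1500 K = 0.129255 eV.
Eᵢ/kT = 0, 0.796874, 1.60922, 2.01926, 2.80067.
Z = Σ gᵢe^(−Eᵢ/kT) = 4·e^(−0) + 6·e^(−0.796874) + 5·e^(−1.60922) + 4·e^(−2.01926) + 3·e^(−2.80067) = 4.00000 + 2.70441 + 1.00022 + 0.531015 + 0.182308 = 8.41795.
⟨E⟩ = 0.0821091 eV, ⟨E²⟩ = 0.0156841 eV².
C_V/k_B = (⟨E²⟩ − ⟨E⟩²)/(kT)² = (0.0156841 − 0.00674190)/0.0167069 = 0.5352.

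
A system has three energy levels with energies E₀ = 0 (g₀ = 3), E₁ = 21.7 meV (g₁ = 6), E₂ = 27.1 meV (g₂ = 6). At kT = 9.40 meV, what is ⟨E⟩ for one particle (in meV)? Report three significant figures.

Eᵢ/kT = 0, 2.3085, 2.8830.
Z = Σ gᵢe^(−Eᵢ/kT) = 3·e^(−0) + 6·e^(−2.3085) + 6·e^(−2.8830) = 3.0000 + 0.59646 + 0.33580 = 3.9323.
⟨E⟩ = Σ Eᵢ gᵢe^(−Eᵢ/kT) / Z = (0·3.0000 + 21.7·0.59646 + 27.1·0.33580) / 3.9323 = 5.61 meV.

5.61 meV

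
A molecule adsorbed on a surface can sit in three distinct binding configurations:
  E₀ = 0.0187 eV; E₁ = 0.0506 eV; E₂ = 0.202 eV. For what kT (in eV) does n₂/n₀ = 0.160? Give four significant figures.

n₂/n₀ = exp[−(E₂−E₀)/kT] = 0.160.
⇒ (E₂−E₀)/kT = ln(1/0.160) = ln(6.25000) = 1.83258.
kT = 0.1833 eV / 1.83258 = 0.1000 eV.

0.1000 eV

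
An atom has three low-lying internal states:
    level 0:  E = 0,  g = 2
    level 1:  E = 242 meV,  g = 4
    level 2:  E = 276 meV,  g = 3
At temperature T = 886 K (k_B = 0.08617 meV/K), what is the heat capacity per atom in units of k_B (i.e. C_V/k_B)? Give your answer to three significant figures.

1.09

k_BT = 0.08617 × 886 K = 76.347 meV.
Eᵢ/kT = 0, 3.1697, 3.6151.
Z = Σ gᵢe^(−Eᵢ/kT) = 2·e^(−0) + 4·e^(−3.1697) + 3·e^(−3.6151) = 2.0000 + 0.16806 + 0.080743 = 2.2488.
⟨E⟩ = 27.995 meV, ⟨E²⟩ = 7111.8 meV².
C_V/k_B = (⟨E²⟩ − ⟨E⟩²)/(kT)² = (7111.8 − 783.72)/5828.9 = 1.09.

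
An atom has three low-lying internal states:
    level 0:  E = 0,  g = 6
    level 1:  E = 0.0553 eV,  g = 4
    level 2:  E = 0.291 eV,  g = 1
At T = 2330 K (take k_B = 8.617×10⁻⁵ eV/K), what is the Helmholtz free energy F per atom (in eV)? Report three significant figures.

k_BT = 8.617×10⁻⁵ × 2330 K = 0.20078 eV.
Eᵢ/kT = 0, 0.27543, 1.4493.
Z = Σ gᵢe^(−Eᵢ/kT) = 6·e^(−0) + 4·e^(−0.27543) + 1·e^(−1.4493) = 6.0000 + 3.0370 + 0.23473 = 9.2717.
F = −kT ln Z = −0.20078 × ln(9.2717) = −0.20078 × 2.2270 = -0.447 eV.

-0.447 eV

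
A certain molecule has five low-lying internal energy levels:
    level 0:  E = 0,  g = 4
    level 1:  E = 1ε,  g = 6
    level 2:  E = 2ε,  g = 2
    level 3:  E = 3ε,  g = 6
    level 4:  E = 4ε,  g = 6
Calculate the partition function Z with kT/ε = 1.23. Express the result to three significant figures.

Z = 7.81

Eᵢ/kT = 0, 0.81301, 1.6260, 2.4390, 3.2520.
Z = Σ gᵢe^(−Eᵢ/kT) = 4·e^(−0) + 6·e^(−0.81301) + 2·e^(−1.6260) + 6·e^(−2.4390) + 6·e^(−3.2520) = 4.0000 + 2.6611 + 0.39343 + 0.52349 + 0.23218 = 7.8102.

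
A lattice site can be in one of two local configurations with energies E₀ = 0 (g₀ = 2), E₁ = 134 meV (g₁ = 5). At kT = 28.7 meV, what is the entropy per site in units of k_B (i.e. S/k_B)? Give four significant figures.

0.8233

Eᵢ/kT = 0, 4.66899.
Z = Σ gᵢe^(−Eᵢ/kT) = 2·e^(−0) + 5·e^(−4.66899) = 2.00000 + 0.0469087 = 2.04691.
⟨E⟩ = Σ EᵢPᵢ = 3.07086 meV.
S/k_B = ln Z + ⟨E⟩/kT = ln(2.04691) + 3.07086/28.7 = 0.716331 + 0.106999 = 0.8233.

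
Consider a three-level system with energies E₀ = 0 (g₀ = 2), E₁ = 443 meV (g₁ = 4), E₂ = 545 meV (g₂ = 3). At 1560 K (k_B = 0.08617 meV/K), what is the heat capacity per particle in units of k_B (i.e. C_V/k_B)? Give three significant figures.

1.02

k_BT = 0.08617 × 1560 K = 134.43 meV.
Eᵢ/kT = 0, 3.2954, 4.0542.
Z = Σ gᵢe^(−Eᵢ/kT) = 2·e^(−0) + 4·e^(−3.2954) + 3·e^(−4.0542) = 2.0000 + 0.14821 + 0.052048 = 2.2003.
⟨E⟩ = 42.732 meV, ⟨E²⟩ = 20245 meV².
C_V/k_B = (⟨E²⟩ − ⟨E⟩²)/(kT)² = (20245 − 1826.0)/18071 = 1.02.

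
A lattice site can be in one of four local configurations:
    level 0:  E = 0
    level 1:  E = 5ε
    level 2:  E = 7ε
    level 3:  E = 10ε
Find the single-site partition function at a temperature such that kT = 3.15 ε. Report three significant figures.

Z = 1.35

Eᵢ/kT = 0, 1.5873, 2.2222, 3.1746.
Z = Σ e^(−Eᵢ/kT) = e^(−0) + e^(−1.5873) + e^(−2.2222) + e^(−3.1746) = 1.0000 + 0.20448 + 0.10837 + 0.041811 = 1.3547.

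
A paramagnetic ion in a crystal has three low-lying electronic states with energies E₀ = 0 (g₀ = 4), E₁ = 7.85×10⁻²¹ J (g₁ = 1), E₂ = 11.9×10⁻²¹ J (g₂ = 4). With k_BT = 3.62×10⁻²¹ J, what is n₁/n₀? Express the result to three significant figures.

n₁/n₀ = (g₁/g₀) exp[−(E₁−E₀)/kT] = (1/4) × exp(−(7.85 ×10⁻²¹ J)/(3.62 ×10⁻²¹ J)) = (1/4) × exp(-2.1685) = 0.0286.

0.0286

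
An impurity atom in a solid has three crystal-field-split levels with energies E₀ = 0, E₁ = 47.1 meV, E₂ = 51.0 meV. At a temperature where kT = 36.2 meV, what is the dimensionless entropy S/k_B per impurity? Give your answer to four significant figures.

Eᵢ/kT = 0, 1.30110, 1.40884.
Z = Σ e^(−Eᵢ/kT) = e^(−0) + e^(−1.30110) + e^(−1.40884) = 1.00000 + 0.272232 + 0.244427 = 1.51666.
⟨E⟩ = Σ EᵢPᵢ = 16.6734 meV.
S/k_B = ln Z + ⟨E⟩/kT = ln(1.51666) + 16.6734/36.2 = 0.416511 + 0.460591 = 0.8771.

0.8771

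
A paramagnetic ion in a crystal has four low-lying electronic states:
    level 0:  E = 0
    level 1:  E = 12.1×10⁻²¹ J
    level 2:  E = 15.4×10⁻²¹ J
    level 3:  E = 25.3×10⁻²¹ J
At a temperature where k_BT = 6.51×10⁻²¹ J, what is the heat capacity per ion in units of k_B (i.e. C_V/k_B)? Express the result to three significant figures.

0.865

Eᵢ/kT = 0, 1.8587, 2.3656, 3.8863.
Z = Σ e^(−Eᵢ/kT) = e^(−0) + e^(−1.8587) + e^(−2.3656) + e^(−3.8863) = 1.0000 + 0.15588 + 0.093893 + 0.020521 = 1.2703.
⟨E⟩ = 3.0318, ⟨E²⟩ = 45.836.
C_V/k_B = (⟨E²⟩ − ⟨E⟩²)/(kT)² = (45.836 − 9.1918)/42.380 = 0.865.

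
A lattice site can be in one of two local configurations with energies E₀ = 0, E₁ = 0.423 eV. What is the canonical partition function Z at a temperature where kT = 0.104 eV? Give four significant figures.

Eᵢ/kT = 0, 4.06731.
Z = Σ e^(−Eᵢ/kT) = e^(−0) + e^(−4.06731) = 1.00000 + 0.0171234 = 1.01712.

Z = 1.017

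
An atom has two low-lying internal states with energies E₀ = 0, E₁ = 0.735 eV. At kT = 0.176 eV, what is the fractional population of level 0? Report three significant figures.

Eᵢ/kT = 0, 4.1761.
Z = Σ e^(−Eᵢ/kT) = e^(−0) + e^(−4.1761) = 1.0000 + 0.015358 = 1.0154.
P₀ = e^(−E₀/kT) / Z = 1.0000/1.0154 = 0.985.

0.985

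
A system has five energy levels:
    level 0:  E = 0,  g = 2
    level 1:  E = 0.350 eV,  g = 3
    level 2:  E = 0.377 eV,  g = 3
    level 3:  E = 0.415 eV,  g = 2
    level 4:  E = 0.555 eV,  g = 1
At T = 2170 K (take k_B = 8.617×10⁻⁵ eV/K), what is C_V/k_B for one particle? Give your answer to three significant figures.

k_BT = 8.617×10⁻⁵ × 2170 K = 0.18699 eV.
Eᵢ/kT = 0, 1.8718, 2.0162, 2.2194, 2.9681.
Z = Σ gᵢe^(−Eᵢ/kT) = 2·e^(−0) + 3·e^(−1.8718) + 3·e^(−2.0162) + 2·e^(−2.2194) + 1·e^(−2.9681) = 2.0000 + 0.46154 + 0.39948 + 0.21735 + 0.051401 = 3.1298.
⟨E⟩ = 0.13767 eV, ⟨E²⟩ = 0.053225 eV².
C_V/k_B = (⟨E²⟩ − ⟨E⟩²)/(kT)² = (0.053225 − 0.018953)/0.034965 = 0.980.

0.980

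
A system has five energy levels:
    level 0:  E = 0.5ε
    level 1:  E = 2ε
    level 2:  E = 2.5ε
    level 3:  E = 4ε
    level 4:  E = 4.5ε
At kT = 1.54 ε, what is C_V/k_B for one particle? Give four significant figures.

0.6181

Eᵢ/kT = 0.324675, 1.29870, 1.62338, 2.59740, 2.92208.
Z = Σ e^(−Eᵢ/kT) = e^(−0.324675) + e^(−1.29870) + e^(−1.62338) + e^(−2.59740) + e^(−2.92208) = 0.722762 + 0.272886 + 0.197231 + 0.0744669 + 0.0538216 = 1.32117.
⟨E⟩ = 1.46862 ε, ⟨E²⟩ = 3.62276 ε².
C_V/k_B = (⟨E²⟩ − ⟨E⟩²)/(kT)² = (3.62276 − 2.15684)/2.37160 = 0.6181.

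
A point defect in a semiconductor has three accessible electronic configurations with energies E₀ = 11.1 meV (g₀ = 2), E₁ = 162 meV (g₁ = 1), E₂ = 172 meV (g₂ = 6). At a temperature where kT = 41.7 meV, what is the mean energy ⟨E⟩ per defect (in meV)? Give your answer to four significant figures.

22.44 meV

Eᵢ/kT = 0.266187, 3.88489, 4.12470.
Z = Σ gᵢe^(−Eᵢ/kT) = 2·e^(−0.266187) + 1·e^(−3.88489) + 6·e^(−4.12470) = 1.53259 + 0.0205501 + 0.0970101 = 1.65015.
⟨E⟩ = Σ Eᵢ gᵢe^(−Eᵢ/kT) / Z = (11.1·1.53259 + 162·0.0205501 + 172·0.0970101) / 1.65015 = 22.44 meV.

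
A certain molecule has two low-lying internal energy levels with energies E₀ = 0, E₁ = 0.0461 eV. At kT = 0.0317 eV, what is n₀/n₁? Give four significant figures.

n₀/n₁ = exp[−(E₀−E₁)/kT] = exp(−(-0.0461 eV)/(0.0317 eV)) = exp(1.45426) = 4.281.

4.281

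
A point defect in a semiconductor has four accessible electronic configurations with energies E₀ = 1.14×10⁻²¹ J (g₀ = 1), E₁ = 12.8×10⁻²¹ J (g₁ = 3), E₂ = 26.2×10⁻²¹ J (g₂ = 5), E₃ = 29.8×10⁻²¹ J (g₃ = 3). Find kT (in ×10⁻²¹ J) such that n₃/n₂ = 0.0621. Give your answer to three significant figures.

n₃/n₂ = (g₃/g₂) exp[−(E₃−E₂)/kT] = 0.0621.
⇒ (E₃−E₂)/kT = ln((3/5)/0.0621) = ln(9.6618) = 2.2682.
kT = 3.6 ×10⁻²¹ J / 2.2682 = 1.59 ×10⁻²¹ J.

1.59 ×10⁻²¹ J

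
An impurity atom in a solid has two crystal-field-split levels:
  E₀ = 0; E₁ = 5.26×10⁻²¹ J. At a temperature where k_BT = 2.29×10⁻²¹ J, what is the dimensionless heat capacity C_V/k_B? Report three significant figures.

0.438

Eᵢ/kT = 0, 2.2969.
Z = Σ e^(−Eᵢ/kT) = e^(−0) + e^(−2.2969) = 1.0000 + 0.10057 = 1.1006.
⟨E⟩ = 0.48065, ⟨E²⟩ = 2.5282.
C_V/k_B = (⟨E²⟩ − ⟨E⟩²)/(kT)² = (2.5282 − 0.23102)/5.2441 = 0.438.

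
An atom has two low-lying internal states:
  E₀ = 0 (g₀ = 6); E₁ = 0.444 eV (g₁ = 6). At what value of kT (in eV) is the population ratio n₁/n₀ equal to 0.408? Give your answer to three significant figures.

0.495 eV

n₁/n₀ = (g₁/g₀) exp[−(E₁−E₀)/kT] = 0.408.
⇒ (E₁−E₀)/kT = ln((6/6)/0.408) = ln(2.4510) = 0.89650.
kT = 0.444 eV / 0.89650 = 0.495 eV.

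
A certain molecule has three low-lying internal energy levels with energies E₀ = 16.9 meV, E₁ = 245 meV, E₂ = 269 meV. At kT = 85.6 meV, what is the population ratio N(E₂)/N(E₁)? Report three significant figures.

n₂/n₁ = exp[−(E₂−E₁)/kT] = exp(−(24 meV)/(85.6 meV)) = exp(-0.28037) = 0.756.

0.756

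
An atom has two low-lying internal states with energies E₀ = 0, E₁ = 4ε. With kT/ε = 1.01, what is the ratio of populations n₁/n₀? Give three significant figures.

0.0191

n₁/n₀ = exp[−(E₁−E₀)/kT] = exp(−(4ε)/(1.01ε)) = exp(-3.9604) = 0.0191.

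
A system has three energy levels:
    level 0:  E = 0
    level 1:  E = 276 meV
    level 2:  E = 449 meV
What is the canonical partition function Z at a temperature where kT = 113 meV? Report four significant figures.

Eᵢ/kT = 0, 2.44248, 3.97345.
Z = Σ e^(−Eᵢ/kT) = e^(−0) + e^(−2.44248) + e^(−3.97345) = 1.00000 + 0.0869450 + 0.0188084 = 1.10575.

Z = 1.106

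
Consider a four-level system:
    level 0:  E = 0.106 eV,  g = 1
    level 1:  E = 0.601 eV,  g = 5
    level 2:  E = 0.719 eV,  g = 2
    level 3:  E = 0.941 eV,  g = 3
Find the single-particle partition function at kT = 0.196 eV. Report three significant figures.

Z = 0.891

Eᵢ/kT = 0.54082, 3.0663, 3.6684, 4.8010.
Z = Σ gᵢe^(−Eᵢ/kT) = 1·e^(−0.54082) + 5·e^(−3.0663) + 2·e^(−3.6684) + 3·e^(−4.8010) = 0.58227 + 0.23297 + 0.051035 + 0.024665 = 0.89094.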